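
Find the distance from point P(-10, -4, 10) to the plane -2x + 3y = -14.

distance = |a·x₀ + b·y₀ + c·z₀ - d| / √(a² + b² + c²)
  = |(-2)·(-10) + 3·(-4) + 0·10 - (-14)| / √((-2)² + 3² + 0²)
  = |20 - 12 + 0 + 14| / √(4 + 9 + 0)
  = |22| / √13
  = 22 / 3.606
  ≈ 6.102

6.102


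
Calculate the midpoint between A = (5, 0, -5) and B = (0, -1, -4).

M = ((x₁+x₂)/2, (y₁+y₂)/2, (z₁+z₂)/2)
  = ((5 + 0)/2, (0 - 1)/2, (-5 - 4)/2)
  = (5/2, -1/2, -9/2)
  = (2.5, -0.5, -4.5)

(2.5, -0.5, -4.5)


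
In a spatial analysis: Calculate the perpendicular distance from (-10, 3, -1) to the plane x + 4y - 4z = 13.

distance = |a·x₀ + b·y₀ + c·z₀ - d| / √(a² + b² + c²)
  = |1·(-10) + 4·3 + (-4)·(-1) - 13| / √(1² + 4² + (-4)²)
  = |-10 + 12 + 4 - 13| / √(1 + 16 + 16)
  = |-7| / √33
  = 7 / 5.745
  ≈ 1.219

1.219


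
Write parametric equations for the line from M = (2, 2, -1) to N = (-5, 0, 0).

Direction vector d = N - M = (-5 - 2, 0 - 2, 0 + 1) = (-7, -2, 1)
Parametric form r = M + t·d:
x = 2 - 7t, y = 2 - 2t, z = -1 + t

x = 2 - 7t, y = 2 - 2t, z = -1 + t


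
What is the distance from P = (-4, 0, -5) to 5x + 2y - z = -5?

distance = |a·x₀ + b·y₀ + c·z₀ - d| / √(a² + b² + c²)
  = |5·(-4) + 2·0 + (-1)·(-5) - (-5)| / √(5² + 2² + (-1)²)
  = |-20 + 0 + 5 + 5| / √(25 + 4 + 1)
  = |-10| / √30
  = 10 / 5.477
  ≈ 1.826

1.826


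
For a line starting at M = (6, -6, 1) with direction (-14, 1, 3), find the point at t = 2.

P(t) = M + t·d
  = (6 + (-14)·2, -6 + 1·2, 1 + 3·2)
  = (6 - 28, -6 + 2, 1 + 6)
  = (-22, -4, 7)

(-22, -4, 7)


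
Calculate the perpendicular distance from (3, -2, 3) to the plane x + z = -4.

distance = |a·x₀ + b·y₀ + c·z₀ - d| / √(a² + b² + c²)
  = |1·3 + 0·(-2) + 1·3 - (-4)| / √(1² + 0² + 1²)
  = |3 + 0 + 3 + 4| / √(1 + 0 + 1)
  = |10| / √2
  = 10 / 1.414
  ≈ 7.071

7.071


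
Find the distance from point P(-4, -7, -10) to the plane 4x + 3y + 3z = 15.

distance = |a·x₀ + b·y₀ + c·z₀ - d| / √(a² + b² + c²)
  = |4·(-4) + 3·(-7) + 3·(-10) - 15| / √(4² + 3² + 3²)
  = |-16 - 21 - 30 - 15| / √(16 + 9 + 9)
  = |-82| / √34
  = 82 / 5.831
  ≈ 14.06

14.06


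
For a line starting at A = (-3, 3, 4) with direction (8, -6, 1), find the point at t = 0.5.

P(t) = A + t·d
  = (-3 + 8·0.5, 3 + (-6)·0.5, 4 + 1·0.5)
  = (-3 + 4, 3 - 3, 4 + 0.5)
  = (1, 0, 4.5)

(1, 0, 4.5)


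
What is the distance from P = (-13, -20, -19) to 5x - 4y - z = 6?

distance = |a·x₀ + b·y₀ + c·z₀ - d| / √(a² + b² + c²)
  = |5·(-13) + (-4)·(-20) + (-1)·(-19) - 6| / √(5² + (-4)² + (-1)²)
  = |-65 + 80 + 19 - 6| / √(25 + 16 + 1)
  = |28| / √42
  = 28 / 6.481
  ≈ 4.32

4.32


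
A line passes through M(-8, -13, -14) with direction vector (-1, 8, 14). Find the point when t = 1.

P(t) = M + t·d
  = (-8 + (-1)·1, -13 + 8·1, -14 + 14·1)
  = (-8 - 1, -13 + 8, -14 + 14)
  = (-9, -5, 0)

(-9, -5, 0)


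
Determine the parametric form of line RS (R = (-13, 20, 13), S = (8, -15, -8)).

Direction vector d = S - R = (8 + 13, -15 - 20, -8 - 13) = (21, -35, -21)
Parametric form r = R + t·d:
x = -13 + 21t, y = 20 - 35t, z = 13 - 21t

x = -13 + 21t, y = 20 - 35t, z = 13 - 21t


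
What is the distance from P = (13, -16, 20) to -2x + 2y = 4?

distance = |a·x₀ + b·y₀ + c·z₀ - d| / √(a² + b² + c²)
  = |(-2)·13 + 2·(-16) + 0·20 - 4| / √((-2)² + 2² + 0²)
  = |-26 - 32 + 0 - 4| / √(4 + 4 + 0)
  = |-62| / √8
  = 62 / 2.828
  ≈ 21.92

21.92


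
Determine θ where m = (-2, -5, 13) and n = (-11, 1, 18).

m·n = (-2)·(-11) + (-5)·1 + 13·18 = 22 - 5 + 234 = 251
|m| = √((-2)² + (-5)² + 13²) = √198 ≈ 14.07
|n| = √((-11)² + 1² + 18²) = √446 ≈ 21.12
cos θ = (m·n)/(|m||n|) = 251/(14.07·21.12) ≈ 0.8446
θ = arccos(0.8446) ≈ 32.37°

32.37°


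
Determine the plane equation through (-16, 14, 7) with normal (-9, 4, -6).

The plane through P with normal n = (a, b, c) satisfies n·(r - P) = 0,
i.e. ax + by + cz = a·x₀ + b·y₀ + c·z₀.
d = (-9)·(-16) + 4·14 + (-6)·7
  = 144 + 56 - 42
  = 158
Equation: -9x + 4y - 6z = 158

-9x + 4y - 6z = 158


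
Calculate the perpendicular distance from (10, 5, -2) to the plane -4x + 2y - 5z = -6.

distance = |a·x₀ + b·y₀ + c·z₀ - d| / √(a² + b² + c²)
  = |(-4)·10 + 2·5 + (-5)·(-2) - (-6)| / √((-4)² + 2² + (-5)²)
  = |-40 + 10 + 10 + 6| / √(16 + 4 + 25)
  = |-14| / √45
  = 14 / 6.708
  ≈ 2.087

2.087


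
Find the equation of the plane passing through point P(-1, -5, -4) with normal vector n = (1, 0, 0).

The plane through P with normal n = (a, b, c) satisfies n·(r - P) = 0,
i.e. ax + by + cz = a·x₀ + b·y₀ + c·z₀.
d = 1·(-1) + 0·(-5) + 0·(-4)
  = -1 + 0 + 0
  = -1
Equation: x = -1

x = -1


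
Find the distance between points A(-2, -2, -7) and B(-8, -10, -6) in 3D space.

d = √[(x₂-x₁)² + (y₂-y₁)² + (z₂-z₁)²]
  = √[(-6)² + (-8)² + 1²]
  = √[36 + 64 + 1]
  = √101
  ≈ 10.05

10.05


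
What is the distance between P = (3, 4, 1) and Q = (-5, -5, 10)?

d = √[(x₂-x₁)² + (y₂-y₁)² + (z₂-z₁)²]
  = √[(-8)² + (-9)² + 9²]
  = √[64 + 81 + 81]
  = √226
  ≈ 15.03

15.03


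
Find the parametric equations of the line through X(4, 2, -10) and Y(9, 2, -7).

Direction vector d = Y - X = (9 - 4, 2 - 2, -7 + 10) = (5, 0, 3)
Parametric form r = X + t·d:
x = 4 + 5t, y = 2, z = -10 + 3t

x = 4 + 5t, y = 2, z = -10 + 3t


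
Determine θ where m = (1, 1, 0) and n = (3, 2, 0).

m·n = 1·3 + 1·2 + 0·0 = 3 + 2 + 0 = 5
|m| = √(1² + 1² + 0²) = √2 ≈ 1.414
|n| = √(3² + 2² + 0²) = √13 ≈ 3.606
cos θ = (m·n)/(|m||n|) = 5/(1.414·3.606) ≈ 0.9806
θ = arccos(0.9806) ≈ 11.31°

11.31°


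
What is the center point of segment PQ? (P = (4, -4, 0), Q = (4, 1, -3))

M = ((x₁+x₂)/2, (y₁+y₂)/2, (z₁+z₂)/2)
  = ((4 + 4)/2, (-4 + 1)/2, (0 - 3)/2)
  = (8/2, -3/2, -3/2)
  = (4, -1.5, -1.5)

(4, -1.5, -1.5)


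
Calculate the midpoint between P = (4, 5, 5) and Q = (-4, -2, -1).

M = ((x₁+x₂)/2, (y₁+y₂)/2, (z₁+z₂)/2)
  = ((4 - 4)/2, (5 - 2)/2, (5 - 1)/2)
  = (0/2, 3/2, 4/2)
  = (0, 1.5, 2)

(0, 1.5, 2)


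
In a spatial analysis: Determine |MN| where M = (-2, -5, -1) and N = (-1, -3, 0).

d = √[(x₂-x₁)² + (y₂-y₁)² + (z₂-z₁)²]
  = √[1² + 2² + 1²]
  = √[1 + 4 + 1]
  = √6
  ≈ 2.449

2.449


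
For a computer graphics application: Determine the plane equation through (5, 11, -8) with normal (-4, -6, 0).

The plane through P with normal n = (a, b, c) satisfies n·(r - P) = 0,
i.e. ax + by + cz = a·x₀ + b·y₀ + c·z₀.
d = (-4)·5 + (-6)·11 + 0·(-8)
  = -20 - 66 + 0
  = -86
Equation: -4x - 6y = -86

-4x - 6y = -86


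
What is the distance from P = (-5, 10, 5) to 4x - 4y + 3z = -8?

distance = |a·x₀ + b·y₀ + c·z₀ - d| / √(a² + b² + c²)
  = |4·(-5) + (-4)·10 + 3·5 - (-8)| / √(4² + (-4)² + 3²)
  = |-20 - 40 + 15 + 8| / √(16 + 16 + 9)
  = |-37| / √41
  = 37 / 6.403
  ≈ 5.778

5.778


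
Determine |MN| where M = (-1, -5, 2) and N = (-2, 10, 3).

d = √[(x₂-x₁)² + (y₂-y₁)² + (z₂-z₁)²]
  = √[(-1)² + 15² + 1²]
  = √[1 + 225 + 1]
  = √227
  ≈ 15.07

15.07


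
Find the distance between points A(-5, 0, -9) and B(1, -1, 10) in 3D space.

d = √[(x₂-x₁)² + (y₂-y₁)² + (z₂-z₁)²]
  = √[6² + (-1)² + 19²]
  = √[36 + 1 + 361]
  = √398
  ≈ 19.95

19.95


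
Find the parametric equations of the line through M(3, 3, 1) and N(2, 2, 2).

Direction vector d = N - M = (2 - 3, 2 - 3, 2 - 1) = (-1, -1, 1)
Parametric form r = M + t·d:
x = 3 - t, y = 3 - t, z = 1 + t

x = 3 - t, y = 3 - t, z = 1 + t


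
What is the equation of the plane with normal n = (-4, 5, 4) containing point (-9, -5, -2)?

The plane through P with normal n = (a, b, c) satisfies n·(r - P) = 0,
i.e. ax + by + cz = a·x₀ + b·y₀ + c·z₀.
d = (-4)·(-9) + 5·(-5) + 4·(-2)
  = 36 - 25 - 8
  = 3
Equation: -4x + 5y + 4z = 3

-4x + 5y + 4z = 3


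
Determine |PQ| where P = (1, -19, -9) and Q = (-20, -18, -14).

d = √[(x₂-x₁)² + (y₂-y₁)² + (z₂-z₁)²]
  = √[(-21)² + 1² + (-5)²]
  = √[441 + 1 + 25]
  = √467
  ≈ 21.61

21.61


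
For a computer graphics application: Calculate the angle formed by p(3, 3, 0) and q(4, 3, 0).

p·q = 3·4 + 3·3 + 0·0 = 12 + 9 + 0 = 21
|p| = √(3² + 3² + 0²) = √18 ≈ 4.243
|q| = √(4² + 3² + 0²) = √25 ≈ 5
cos θ = (p·q)/(|p||q|) = 21/(4.243·5) ≈ 0.9899
θ = arccos(0.9899) ≈ 8.13°

8.13°


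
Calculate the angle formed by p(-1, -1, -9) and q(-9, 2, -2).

p·q = (-1)·(-9) + (-1)·2 + (-9)·(-2) = 9 - 2 + 18 = 25
|p| = √((-1)² + (-1)² + (-9)²) = √83 ≈ 9.11
|q| = √((-9)² + 2² + (-2)²) = √89 ≈ 9.434
cos θ = (p·q)/(|p||q|) = 25/(9.11·9.434) ≈ 0.2909
θ = arccos(0.2909) ≈ 73.09°

73.09°


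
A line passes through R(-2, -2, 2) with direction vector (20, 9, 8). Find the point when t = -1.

P(t) = R + t·d
  = (-2 + 20·(-1), -2 + 9·(-1), 2 + 8·(-1))
  = (-2 - 20, -2 - 9, 2 - 8)
  = (-22, -11, -6)

(-22, -11, -6)


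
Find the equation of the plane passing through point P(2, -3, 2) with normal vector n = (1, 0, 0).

The plane through P with normal n = (a, b, c) satisfies n·(r - P) = 0,
i.e. ax + by + cz = a·x₀ + b·y₀ + c·z₀.
d = 1·2 + 0·(-3) + 0·2
  = 2 + 0 + 0
  = 2
Equation: x = 2

x = 2


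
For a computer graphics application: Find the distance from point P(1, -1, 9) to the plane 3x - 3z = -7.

distance = |a·x₀ + b·y₀ + c·z₀ - d| / √(a² + b² + c²)
  = |3·1 + 0·(-1) + (-3)·9 - (-7)| / √(3² + 0² + (-3)²)
  = |3 + 0 - 27 + 7| / √(9 + 0 + 9)
  = |-17| / √18
  = 17 / 4.243
  ≈ 4.007

4.007


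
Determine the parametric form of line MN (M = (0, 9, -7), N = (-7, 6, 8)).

Direction vector d = N - M = (-7 + 0, 6 - 9, 8 + 7) = (-7, -3, 15)
Parametric form r = M + t·d:
x = 0 - 7t, y = 9 - 3t, z = -7 + 15t

x = 0 - 7t, y = 9 - 3t, z = -7 + 15t


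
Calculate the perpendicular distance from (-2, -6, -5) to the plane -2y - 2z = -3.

distance = |a·x₀ + b·y₀ + c·z₀ - d| / √(a² + b² + c²)
  = |0·(-2) + (-2)·(-6) + (-2)·(-5) - (-3)| / √(0² + (-2)² + (-2)²)
  = |0 + 12 + 10 + 3| / √(0 + 4 + 4)
  = |25| / √8
  = 25 / 2.828
  ≈ 8.839

8.839


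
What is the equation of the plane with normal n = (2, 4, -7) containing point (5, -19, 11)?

The plane through P with normal n = (a, b, c) satisfies n·(r - P) = 0,
i.e. ax + by + cz = a·x₀ + b·y₀ + c·z₀.
d = 2·5 + 4·(-19) + (-7)·11
  = 10 - 76 - 77
  = -143
Equation: 2x + 4y - 7z = -143

2x + 4y - 7z = -143


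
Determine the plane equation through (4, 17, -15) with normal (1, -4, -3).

The plane through P with normal n = (a, b, c) satisfies n·(r - P) = 0,
i.e. ax + by + cz = a·x₀ + b·y₀ + c·z₀.
d = 1·4 + (-4)·17 + (-3)·(-15)
  = 4 - 68 + 45
  = -19
Equation: x - 4y - 3z = -19

x - 4y - 3z = -19


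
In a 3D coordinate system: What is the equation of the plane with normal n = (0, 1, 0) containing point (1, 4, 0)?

The plane through P with normal n = (a, b, c) satisfies n·(r - P) = 0,
i.e. ax + by + cz = a·x₀ + b·y₀ + c·z₀.
d = 0·1 + 1·4 + 0·0
  = 0 + 4 + 0
  = 4
Equation: y = 4

y = 4


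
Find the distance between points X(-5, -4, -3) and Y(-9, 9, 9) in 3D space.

d = √[(x₂-x₁)² + (y₂-y₁)² + (z₂-z₁)²]
  = √[(-4)² + 13² + 12²]
  = √[16 + 169 + 144]
  = √329
  ≈ 18.14

18.14


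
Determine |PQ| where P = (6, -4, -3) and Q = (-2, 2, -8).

d = √[(x₂-x₁)² + (y₂-y₁)² + (z₂-z₁)²]
  = √[(-8)² + 6² + (-5)²]
  = √[64 + 36 + 25]
  = √125
  ≈ 11.18

11.18


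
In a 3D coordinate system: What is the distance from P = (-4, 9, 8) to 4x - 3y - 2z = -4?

distance = |a·x₀ + b·y₀ + c·z₀ - d| / √(a² + b² + c²)
  = |4·(-4) + (-3)·9 + (-2)·8 - (-4)| / √(4² + (-3)² + (-2)²)
  = |-16 - 27 - 16 + 4| / √(16 + 9 + 4)
  = |-55| / √29
  = 55 / 5.385
  ≈ 10.21

10.21


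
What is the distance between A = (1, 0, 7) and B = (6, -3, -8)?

d = √[(x₂-x₁)² + (y₂-y₁)² + (z₂-z₁)²]
  = √[5² + (-3)² + (-15)²]
  = √[25 + 9 + 225]
  = √259
  ≈ 16.09

16.09


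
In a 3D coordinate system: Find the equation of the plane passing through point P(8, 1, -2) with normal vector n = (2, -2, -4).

The plane through P with normal n = (a, b, c) satisfies n·(r - P) = 0,
i.e. ax + by + cz = a·x₀ + b·y₀ + c·z₀.
d = 2·8 + (-2)·1 + (-4)·(-2)
  = 16 - 2 + 8
  = 22
Equation: 2x - 2y - 4z = 22

2x - 2y - 4z = 22


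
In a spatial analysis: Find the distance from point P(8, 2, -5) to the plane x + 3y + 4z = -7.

distance = |a·x₀ + b·y₀ + c·z₀ - d| / √(a² + b² + c²)
  = |1·8 + 3·2 + 4·(-5) - (-7)| / √(1² + 3² + 4²)
  = |8 + 6 - 20 + 7| / √(1 + 9 + 16)
  = |1| / √26
  = 1 / 5.099
  ≈ 0.1961

0.1961


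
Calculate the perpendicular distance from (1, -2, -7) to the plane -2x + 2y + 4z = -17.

distance = |a·x₀ + b·y₀ + c·z₀ - d| / √(a² + b² + c²)
  = |(-2)·1 + 2·(-2) + 4·(-7) - (-17)| / √((-2)² + 2² + 4²)
  = |-2 - 4 - 28 + 17| / √(4 + 4 + 16)
  = |-17| / √24
  = 17 / 4.899
  ≈ 3.47

3.47


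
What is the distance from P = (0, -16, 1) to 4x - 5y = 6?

distance = |a·x₀ + b·y₀ + c·z₀ - d| / √(a² + b² + c²)
  = |4·0 + (-5)·(-16) + 0·1 - 6| / √(4² + (-5)² + 0²)
  = |0 + 80 + 0 - 6| / √(16 + 25 + 0)
  = |74| / √41
  = 74 / 6.403
  ≈ 11.56

11.56


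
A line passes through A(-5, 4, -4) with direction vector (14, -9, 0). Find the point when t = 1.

P(t) = A + t·d
  = (-5 + 14·1, 4 + (-9)·1, -4 + 0·1)
  = (-5 + 14, 4 - 9, -4 + 0)
  = (9, -5, -4)

(9, -5, -4)


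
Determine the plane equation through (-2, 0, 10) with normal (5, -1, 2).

The plane through P with normal n = (a, b, c) satisfies n·(r - P) = 0,
i.e. ax + by + cz = a·x₀ + b·y₀ + c·z₀.
d = 5·(-2) + (-1)·0 + 2·10
  = -10 + 0 + 20
  = 10
Equation: 5x - y + 2z = 10

5x - y + 2z = 10


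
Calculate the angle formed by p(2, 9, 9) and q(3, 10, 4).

p·q = 2·3 + 9·10 + 9·4 = 6 + 90 + 36 = 132
|p| = √(2² + 9² + 9²) = √166 ≈ 12.88
|q| = √(3² + 10² + 4²) = √125 ≈ 11.18
cos θ = (p·q)/(|p||q|) = 132/(12.88·11.18) ≈ 0.9164
θ = arccos(0.9164) ≈ 23.6°

23.6°


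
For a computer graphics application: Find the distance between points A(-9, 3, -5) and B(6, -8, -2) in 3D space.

d = √[(x₂-x₁)² + (y₂-y₁)² + (z₂-z₁)²]
  = √[15² + (-11)² + 3²]
  = √[225 + 121 + 9]
  = √355
  ≈ 18.84

18.84


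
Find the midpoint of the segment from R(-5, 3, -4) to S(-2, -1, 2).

M = ((x₁+x₂)/2, (y₁+y₂)/2, (z₁+z₂)/2)
  = ((-5 - 2)/2, (3 - 1)/2, (-4 + 2)/2)
  = (-7/2, 2/2, -2/2)
  = (-3.5, 1, -1)

(-3.5, 1, -1)


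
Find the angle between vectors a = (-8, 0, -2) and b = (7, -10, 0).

a·b = (-8)·7 + 0·(-10) + (-2)·0 = -56 + 0 + 0 = -56
|a| = √((-8)² + 0² + (-2)²) = √68 ≈ 8.246
|b| = √(7² + (-10)² + 0²) = √149 ≈ 12.21
cos θ = (a·b)/(|a||b|) = -56/(8.246·12.21) ≈ -0.5563
θ = arccos(-0.5563) ≈ 123.8°

123.8°


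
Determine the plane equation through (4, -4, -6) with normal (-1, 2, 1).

The plane through P with normal n = (a, b, c) satisfies n·(r - P) = 0,
i.e. ax + by + cz = a·x₀ + b·y₀ + c·z₀.
d = (-1)·4 + 2·(-4) + 1·(-6)
  = -4 - 8 - 6
  = -18
Equation: -x + 2y + z = -18

-x + 2y + z = -18


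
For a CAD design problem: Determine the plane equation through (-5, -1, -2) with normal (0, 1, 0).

The plane through P with normal n = (a, b, c) satisfies n·(r - P) = 0,
i.e. ax + by + cz = a·x₀ + b·y₀ + c·z₀.
d = 0·(-5) + 1·(-1) + 0·(-2)
  = 0 - 1 + 0
  = -1
Equation: y = -1

y = -1


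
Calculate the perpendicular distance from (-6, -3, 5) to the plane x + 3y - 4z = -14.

distance = |a·x₀ + b·y₀ + c·z₀ - d| / √(a² + b² + c²)
  = |1·(-6) + 3·(-3) + (-4)·5 - (-14)| / √(1² + 3² + (-4)²)
  = |-6 - 9 - 20 + 14| / √(1 + 9 + 16)
  = |-21| / √26
  = 21 / 5.099
  ≈ 4.118

4.118


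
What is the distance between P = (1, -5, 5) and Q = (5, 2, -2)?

d = √[(x₂-x₁)² + (y₂-y₁)² + (z₂-z₁)²]
  = √[4² + 7² + (-7)²]
  = √[16 + 49 + 49]
  = √114
  ≈ 10.68

10.68


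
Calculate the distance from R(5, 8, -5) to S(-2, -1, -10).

d = √[(x₂-x₁)² + (y₂-y₁)² + (z₂-z₁)²]
  = √[(-7)² + (-9)² + (-5)²]
  = √[49 + 81 + 25]
  = √155
  ≈ 12.45

12.45


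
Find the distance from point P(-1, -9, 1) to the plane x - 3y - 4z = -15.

distance = |a·x₀ + b·y₀ + c·z₀ - d| / √(a² + b² + c²)
  = |1·(-1) + (-3)·(-9) + (-4)·1 - (-15)| / √(1² + (-3)² + (-4)²)
  = |-1 + 27 - 4 + 15| / √(1 + 9 + 16)
  = |37| / √26
  = 37 / 5.099
  ≈ 7.256

7.256


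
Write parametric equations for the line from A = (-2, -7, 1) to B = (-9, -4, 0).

Direction vector d = B - A = (-9 + 2, -4 + 7, 0 - 1) = (-7, 3, -1)
Parametric form r = A + t·d:
x = -2 - 7t, y = -7 + 3t, z = 1 - t

x = -2 - 7t, y = -7 + 3t, z = 1 - t


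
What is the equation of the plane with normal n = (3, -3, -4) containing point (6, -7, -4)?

The plane through P with normal n = (a, b, c) satisfies n·(r - P) = 0,
i.e. ax + by + cz = a·x₀ + b·y₀ + c·z₀.
d = 3·6 + (-3)·(-7) + (-4)·(-4)
  = 18 + 21 + 16
  = 55
Equation: 3x - 3y - 4z = 55

3x - 3y - 4z = 55


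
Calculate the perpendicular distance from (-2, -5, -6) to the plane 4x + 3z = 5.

distance = |a·x₀ + b·y₀ + c·z₀ - d| / √(a² + b² + c²)
  = |4·(-2) + 0·(-5) + 3·(-6) - 5| / √(4² + 0² + 3²)
  = |-8 + 0 - 18 - 5| / √(16 + 0 + 9)
  = |-31| / √25
  = 31 / 5
  ≈ 6.2

6.2


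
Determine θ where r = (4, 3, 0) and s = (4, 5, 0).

r·s = 4·4 + 3·5 + 0·0 = 16 + 15 + 0 = 31
|r| = √(4² + 3² + 0²) = √25 ≈ 5
|s| = √(4² + 5² + 0²) = √41 ≈ 6.403
cos θ = (r·s)/(|r||s|) = 31/(5·6.403) ≈ 0.9683
θ = arccos(0.9683) ≈ 14.47°

14.47°


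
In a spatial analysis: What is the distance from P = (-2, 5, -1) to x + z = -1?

distance = |a·x₀ + b·y₀ + c·z₀ - d| / √(a² + b² + c²)
  = |1·(-2) + 0·5 + 1·(-1) - (-1)| / √(1² + 0² + 1²)
  = |-2 + 0 - 1 + 1| / √(1 + 0 + 1)
  = |-2| / √2
  = 2 / 1.414
  ≈ 1.414

1.414


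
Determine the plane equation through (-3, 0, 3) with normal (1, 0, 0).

The plane through P with normal n = (a, b, c) satisfies n·(r - P) = 0,
i.e. ax + by + cz = a·x₀ + b·y₀ + c·z₀.
d = 1·(-3) + 0·0 + 0·3
  = -3 + 0 + 0
  = -3
Equation: x = -3

x = -3


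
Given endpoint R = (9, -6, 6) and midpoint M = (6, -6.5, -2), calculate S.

S = 2M - R
  = (2·6 - 9, 2·(-6.5) - (-6), 2·(-2) - 6)
  = (12 - 9, -13 + 6, -4 - 6)
  = (3, -7, -10)

(3, -7, -10)


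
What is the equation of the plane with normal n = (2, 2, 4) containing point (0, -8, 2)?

The plane through P with normal n = (a, b, c) satisfies n·(r - P) = 0,
i.e. ax + by + cz = a·x₀ + b·y₀ + c·z₀.
d = 2·0 + 2·(-8) + 4·2
  = 0 - 16 + 8
  = -8
Equation: 2x + 2y + 4z = -8

2x + 2y + 4z = -8


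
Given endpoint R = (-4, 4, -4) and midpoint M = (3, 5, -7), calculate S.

S = 2M - R
  = (2·3 - (-4), 2·5 - 4, 2·(-7) - (-4))
  = (6 + 4, 10 - 4, -14 + 4)
  = (10, 6, -10)

(10, 6, -10)


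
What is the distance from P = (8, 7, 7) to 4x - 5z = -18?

distance = |a·x₀ + b·y₀ + c·z₀ - d| / √(a² + b² + c²)
  = |4·8 + 0·7 + (-5)·7 - (-18)| / √(4² + 0² + (-5)²)
  = |32 + 0 - 35 + 18| / √(16 + 0 + 25)
  = |15| / √41
  = 15 / 6.403
  ≈ 2.343

2.343


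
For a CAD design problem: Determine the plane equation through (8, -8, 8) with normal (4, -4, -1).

The plane through P with normal n = (a, b, c) satisfies n·(r - P) = 0,
i.e. ax + by + cz = a·x₀ + b·y₀ + c·z₀.
d = 4·8 + (-4)·(-8) + (-1)·8
  = 32 + 32 - 8
  = 56
Equation: 4x - 4y - z = 56

4x - 4y - z = 56


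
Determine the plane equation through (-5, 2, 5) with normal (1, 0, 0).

The plane through P with normal n = (a, b, c) satisfies n·(r - P) = 0,
i.e. ax + by + cz = a·x₀ + b·y₀ + c·z₀.
d = 1·(-5) + 0·2 + 0·5
  = -5 + 0 + 0
  = -5
Equation: x = -5

x = -5


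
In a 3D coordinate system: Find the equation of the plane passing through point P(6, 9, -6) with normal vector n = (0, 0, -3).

The plane through P with normal n = (a, b, c) satisfies n·(r - P) = 0,
i.e. ax + by + cz = a·x₀ + b·y₀ + c·z₀.
d = 0·6 + 0·9 + (-3)·(-6)
  = 0 + 0 + 18
  = 18
Equation: -3z = 18

-3z = 18


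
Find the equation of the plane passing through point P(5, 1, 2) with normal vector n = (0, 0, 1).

The plane through P with normal n = (a, b, c) satisfies n·(r - P) = 0,
i.e. ax + by + cz = a·x₀ + b·y₀ + c·z₀.
d = 0·5 + 0·1 + 1·2
  = 0 + 0 + 2
  = 2
Equation: z = 2

z = 2


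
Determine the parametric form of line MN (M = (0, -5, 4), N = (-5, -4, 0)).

Direction vector d = N - M = (-5 + 0, -4 + 5, 0 - 4) = (-5, 1, -4)
Parametric form r = M + t·d:
x = 0 - 5t, y = -5 + t, z = 4 - 4t

x = 0 - 5t, y = -5 + t, z = 4 - 4t


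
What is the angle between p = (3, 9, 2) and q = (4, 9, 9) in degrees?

p·q = 3·4 + 9·9 + 2·9 = 12 + 81 + 18 = 111
|p| = √(3² + 9² + 2²) = √94 ≈ 9.695
|q| = √(4² + 9² + 9²) = √178 ≈ 13.34
cos θ = (p·q)/(|p||q|) = 111/(9.695·13.34) ≈ 0.8581
θ = arccos(0.8581) ≈ 30.89°

30.89°


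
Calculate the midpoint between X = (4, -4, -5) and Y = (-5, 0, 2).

M = ((x₁+x₂)/2, (y₁+y₂)/2, (z₁+z₂)/2)
  = ((4 - 5)/2, (-4 + 0)/2, (-5 + 2)/2)
  = (-1/2, -4/2, -3/2)
  = (-0.5, -2, -1.5)

(-0.5, -2, -1.5)


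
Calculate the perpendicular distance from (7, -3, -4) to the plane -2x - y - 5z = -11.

distance = |a·x₀ + b·y₀ + c·z₀ - d| / √(a² + b² + c²)
  = |(-2)·7 + (-1)·(-3) + (-5)·(-4) - (-11)| / √((-2)² + (-1)² + (-5)²)
  = |-14 + 3 + 20 + 11| / √(4 + 1 + 25)
  = |20| / √30
  = 20 / 5.477
  ≈ 3.651

3.651


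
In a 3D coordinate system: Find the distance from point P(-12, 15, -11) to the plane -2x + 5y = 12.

distance = |a·x₀ + b·y₀ + c·z₀ - d| / √(a² + b² + c²)
  = |(-2)·(-12) + 5·15 + 0·(-11) - 12| / √((-2)² + 5² + 0²)
  = |24 + 75 + 0 - 12| / √(4 + 25 + 0)
  = |87| / √29
  = 87 / 5.385
  ≈ 16.16

16.16


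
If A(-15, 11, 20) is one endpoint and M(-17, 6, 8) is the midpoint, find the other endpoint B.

B = 2M - A
  = (2·(-17) - (-15), 2·6 - 11, 2·8 - 20)
  = (-34 + 15, 12 - 11, 16 - 20)
  = (-19, 1, -4)

(-19, 1, -4)


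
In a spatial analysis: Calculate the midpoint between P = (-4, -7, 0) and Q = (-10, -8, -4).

M = ((x₁+x₂)/2, (y₁+y₂)/2, (z₁+z₂)/2)
  = ((-4 - 10)/2, (-7 - 8)/2, (0 - 4)/2)
  = (-14/2, -15/2, -4/2)
  = (-7, -7.5, -2)

(-7, -7.5, -2)


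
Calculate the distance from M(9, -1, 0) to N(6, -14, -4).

d = √[(x₂-x₁)² + (y₂-y₁)² + (z₂-z₁)²]
  = √[(-3)² + (-13)² + (-4)²]
  = √[9 + 169 + 16]
  = √194
  ≈ 13.93

13.93


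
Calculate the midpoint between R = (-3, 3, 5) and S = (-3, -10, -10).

M = ((x₁+x₂)/2, (y₁+y₂)/2, (z₁+z₂)/2)
  = ((-3 - 3)/2, (3 - 10)/2, (5 - 10)/2)
  = (-6/2, -7/2, -5/2)
  = (-3, -3.5, -2.5)

(-3, -3.5, -2.5)


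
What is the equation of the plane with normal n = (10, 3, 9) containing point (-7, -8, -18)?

The plane through P with normal n = (a, b, c) satisfies n·(r - P) = 0,
i.e. ax + by + cz = a·x₀ + b·y₀ + c·z₀.
d = 10·(-7) + 3·(-8) + 9·(-18)
  = -70 - 24 - 162
  = -256
Equation: 10x + 3y + 9z = -256

10x + 3y + 9z = -256


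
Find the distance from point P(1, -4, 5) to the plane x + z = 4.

distance = |a·x₀ + b·y₀ + c·z₀ - d| / √(a² + b² + c²)
  = |1·1 + 0·(-4) + 1·5 - 4| / √(1² + 0² + 1²)
  = |1 + 0 + 5 - 4| / √(1 + 0 + 1)
  = |2| / √2
  = 2 / 1.414
  ≈ 1.414

1.414


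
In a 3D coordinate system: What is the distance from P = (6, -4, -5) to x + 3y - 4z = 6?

distance = |a·x₀ + b·y₀ + c·z₀ - d| / √(a² + b² + c²)
  = |1·6 + 3·(-4) + (-4)·(-5) - 6| / √(1² + 3² + (-4)²)
  = |6 - 12 + 20 - 6| / √(1 + 9 + 16)
  = |8| / √26
  = 8 / 5.099
  ≈ 1.569

1.569


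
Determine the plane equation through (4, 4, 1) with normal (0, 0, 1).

The plane through P with normal n = (a, b, c) satisfies n·(r - P) = 0,
i.e. ax + by + cz = a·x₀ + b·y₀ + c·z₀.
d = 0·4 + 0·4 + 1·1
  = 0 + 0 + 1
  = 1
Equation: z = 1

z = 1


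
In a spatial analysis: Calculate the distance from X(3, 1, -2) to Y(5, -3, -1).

d = √[(x₂-x₁)² + (y₂-y₁)² + (z₂-z₁)²]
  = √[2² + (-4)² + 1²]
  = √[4 + 16 + 1]
  = √21
  ≈ 4.583

4.583


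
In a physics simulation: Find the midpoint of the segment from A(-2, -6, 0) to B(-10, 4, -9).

M = ((x₁+x₂)/2, (y₁+y₂)/2, (z₁+z₂)/2)
  = ((-2 - 10)/2, (-6 + 4)/2, (0 - 9)/2)
  = (-12/2, -2/2, -9/2)
  = (-6, -1, -4.5)

(-6, -1, -4.5)


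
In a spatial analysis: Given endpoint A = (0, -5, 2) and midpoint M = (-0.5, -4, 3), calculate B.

B = 2M - A
  = (2·(-0.5) - 0, 2·(-4) - (-5), 2·3 - 2)
  = (-1 + 0, -8 + 5, 6 - 2)
  = (-1, -3, 4)

(-1, -3, 4)


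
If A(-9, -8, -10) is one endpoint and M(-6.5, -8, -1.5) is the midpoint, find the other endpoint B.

B = 2M - A
  = (2·(-6.5) - (-9), 2·(-8) - (-8), 2·(-1.5) - (-10))
  = (-13 + 9, -16 + 8, -3 + 10)
  = (-4, -8, 7)

(-4, -8, 7)


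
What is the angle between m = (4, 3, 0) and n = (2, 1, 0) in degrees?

m·n = 4·2 + 3·1 + 0·0 = 8 + 3 + 0 = 11
|m| = √(4² + 3² + 0²) = √25 ≈ 5
|n| = √(2² + 1² + 0²) = √5 ≈ 2.236
cos θ = (m·n)/(|m||n|) = 11/(5·2.236) ≈ 0.9839
θ = arccos(0.9839) ≈ 10.3°

10.3°


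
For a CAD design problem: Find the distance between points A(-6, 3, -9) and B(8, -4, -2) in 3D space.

d = √[(x₂-x₁)² + (y₂-y₁)² + (z₂-z₁)²]
  = √[14² + (-7)² + 7²]
  = √[196 + 49 + 49]
  = √294
  ≈ 17.15

17.15


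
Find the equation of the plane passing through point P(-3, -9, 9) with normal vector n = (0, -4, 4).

The plane through P with normal n = (a, b, c) satisfies n·(r - P) = 0,
i.e. ax + by + cz = a·x₀ + b·y₀ + c·z₀.
d = 0·(-3) + (-4)·(-9) + 4·9
  = 0 + 36 + 36
  = 72
Equation: -4y + 4z = 72

-4y + 4z = 72


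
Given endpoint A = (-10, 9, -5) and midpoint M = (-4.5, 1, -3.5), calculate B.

B = 2M - A
  = (2·(-4.5) - (-10), 2·1 - 9, 2·(-3.5) - (-5))
  = (-9 + 10, 2 - 9, -7 + 5)
  = (1, -7, -2)

(1, -7, -2)


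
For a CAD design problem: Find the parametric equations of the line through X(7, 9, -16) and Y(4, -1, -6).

Direction vector d = Y - X = (4 - 7, -1 - 9, -6 + 16) = (-3, -10, 10)
Parametric form r = X + t·d:
x = 7 - 3t, y = 9 - 10t, z = -16 + 10t

x = 7 - 3t, y = 9 - 10t, z = -16 + 10t


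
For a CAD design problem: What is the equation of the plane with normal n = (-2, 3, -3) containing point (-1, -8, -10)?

The plane through P with normal n = (a, b, c) satisfies n·(r - P) = 0,
i.e. ax + by + cz = a·x₀ + b·y₀ + c·z₀.
d = (-2)·(-1) + 3·(-8) + (-3)·(-10)
  = 2 - 24 + 30
  = 8
Equation: -2x + 3y - 3z = 8

-2x + 3y - 3z = 8


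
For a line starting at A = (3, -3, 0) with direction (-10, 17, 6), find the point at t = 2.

P(t) = A + t·d
  = (3 + (-10)·2, -3 + 17·2, 0 + 6·2)
  = (3 - 20, -3 + 34, 0 + 12)
  = (-17, 31, 12)

(-17, 31, 12)


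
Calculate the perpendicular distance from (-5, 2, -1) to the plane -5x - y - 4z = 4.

distance = |a·x₀ + b·y₀ + c·z₀ - d| / √(a² + b² + c²)
  = |(-5)·(-5) + (-1)·2 + (-4)·(-1) - 4| / √((-5)² + (-1)² + (-4)²)
  = |25 - 2 + 4 - 4| / √(25 + 1 + 16)
  = |23| / √42
  = 23 / 6.481
  ≈ 3.549

3.549


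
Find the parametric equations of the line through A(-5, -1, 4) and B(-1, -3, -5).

Direction vector d = B - A = (-1 + 5, -3 + 1, -5 - 4) = (4, -2, -9)
Parametric form r = A + t·d:
x = -5 + 4t, y = -1 - 2t, z = 4 - 9t

x = -5 + 4t, y = -1 - 2t, z = 4 - 9t


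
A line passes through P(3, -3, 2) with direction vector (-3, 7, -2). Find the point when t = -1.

P(t) = P + t·d
  = (3 + (-3)·(-1), -3 + 7·(-1), 2 + (-2)·(-1))
  = (3 + 3, -3 - 7, 2 + 2)
  = (6, -10, 4)

(6, -10, 4)


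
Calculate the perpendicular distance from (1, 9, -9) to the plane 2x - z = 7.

distance = |a·x₀ + b·y₀ + c·z₀ - d| / √(a² + b² + c²)
  = |2·1 + 0·9 + (-1)·(-9) - 7| / √(2² + 0² + (-1)²)
  = |2 + 0 + 9 - 7| / √(4 + 0 + 1)
  = |4| / √5
  = 4 / 2.236
  ≈ 1.789

1.789


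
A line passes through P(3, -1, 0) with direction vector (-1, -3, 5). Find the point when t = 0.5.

P(t) = P + t·d
  = (3 + (-1)·0.5, -1 + (-3)·0.5, 0 + 5·0.5)
  = (3 - 0.5, -1 - 1.5, 0 + 2.5)
  = (2.5, -2.5, 2.5)

(2.5, -2.5, 2.5)


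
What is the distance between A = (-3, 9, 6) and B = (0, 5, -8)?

d = √[(x₂-x₁)² + (y₂-y₁)² + (z₂-z₁)²]
  = √[3² + (-4)² + (-14)²]
  = √[9 + 16 + 196]
  = √221
  ≈ 14.87

14.87


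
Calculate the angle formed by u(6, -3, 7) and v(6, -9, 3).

u·v = 6·6 + (-3)·(-9) + 7·3 = 36 + 27 + 21 = 84
|u| = √(6² + (-3)² + 7²) = √94 ≈ 9.695
|v| = √(6² + (-9)² + 3²) = √126 ≈ 11.22
cos θ = (u·v)/(|u||v|) = 84/(9.695·11.22) ≈ 0.7718
θ = arccos(0.7718) ≈ 39.48°

39.48°


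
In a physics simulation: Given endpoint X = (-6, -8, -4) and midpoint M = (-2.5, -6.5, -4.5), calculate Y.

Y = 2M - X
  = (2·(-2.5) - (-6), 2·(-6.5) - (-8), 2·(-4.5) - (-4))
  = (-5 + 6, -13 + 8, -9 + 4)
  = (1, -5, -5)

(1, -5, -5)


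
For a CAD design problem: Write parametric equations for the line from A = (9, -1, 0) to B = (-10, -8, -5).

Direction vector d = B - A = (-10 - 9, -8 + 1, -5 + 0) = (-19, -7, -5)
Parametric form r = A + t·d:
x = 9 - 19t, y = -1 - 7t, z = 0 - 5t

x = 9 - 19t, y = -1 - 7t, z = 0 - 5t


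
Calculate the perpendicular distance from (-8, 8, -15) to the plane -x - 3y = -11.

distance = |a·x₀ + b·y₀ + c·z₀ - d| / √(a² + b² + c²)
  = |(-1)·(-8) + (-3)·8 + 0·(-15) - (-11)| / √((-1)² + (-3)² + 0²)
  = |8 - 24 + 0 + 11| / √(1 + 9 + 0)
  = |-5| / √10
  = 5 / 3.162
  ≈ 1.581

1.581


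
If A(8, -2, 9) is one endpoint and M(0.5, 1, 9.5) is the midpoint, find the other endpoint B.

B = 2M - A
  = (2·0.5 - 8, 2·1 - (-2), 2·9.5 - 9)
  = (1 - 8, 2 + 2, 19 - 9)
  = (-7, 4, 10)

(-7, 4, 10)


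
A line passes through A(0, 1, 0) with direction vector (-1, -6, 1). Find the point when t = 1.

P(t) = A + t·d
  = (0 + (-1)·1, 1 + (-6)·1, 0 + 1·1)
  = (0 - 1, 1 - 6, 0 + 1)
  = (-1, -5, 1)

(-1, -5, 1)


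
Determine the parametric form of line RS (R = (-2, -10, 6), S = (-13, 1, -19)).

Direction vector d = S - R = (-13 + 2, 1 + 10, -19 - 6) = (-11, 11, -25)
Parametric form r = R + t·d:
x = -2 - 11t, y = -10 + 11t, z = 6 - 25t

x = -2 - 11t, y = -10 + 11t, z = 6 - 25t


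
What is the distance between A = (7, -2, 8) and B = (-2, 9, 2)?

d = √[(x₂-x₁)² + (y₂-y₁)² + (z₂-z₁)²]
  = √[(-9)² + 11² + (-6)²]
  = √[81 + 121 + 36]
  = √238
  ≈ 15.43

15.43


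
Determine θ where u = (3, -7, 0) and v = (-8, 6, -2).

u·v = 3·(-8) + (-7)·6 + 0·(-2) = -24 - 42 + 0 = -66
|u| = √(3² + (-7)² + 0²) = √58 ≈ 7.616
|v| = √((-8)² + 6² + (-2)²) = √104 ≈ 10.2
cos θ = (u·v)/(|u||v|) = -66/(7.616·10.2) ≈ -0.8498
θ = arccos(-0.8498) ≈ 148.2°

148.2°


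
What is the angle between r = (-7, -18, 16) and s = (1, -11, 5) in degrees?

r·s = (-7)·1 + (-18)·(-11) + 16·5 = -7 + 198 + 80 = 271
|r| = √((-7)² + (-18)² + 16²) = √629 ≈ 25.08
|s| = √(1² + (-11)² + 5²) = √147 ≈ 12.12
cos θ = (r·s)/(|r||s|) = 271/(25.08·12.12) ≈ 0.8912
θ = arccos(0.8912) ≈ 26.97°

26.97°


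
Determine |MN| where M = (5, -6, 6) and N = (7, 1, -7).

d = √[(x₂-x₁)² + (y₂-y₁)² + (z₂-z₁)²]
  = √[2² + 7² + (-13)²]
  = √[4 + 49 + 169]
  = √222
  ≈ 14.9

14.9


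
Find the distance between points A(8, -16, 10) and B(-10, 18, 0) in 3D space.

d = √[(x₂-x₁)² + (y₂-y₁)² + (z₂-z₁)²]
  = √[(-18)² + 34² + (-10)²]
  = √[324 + 1156 + 100]
  = √1580
  ≈ 39.75

39.75


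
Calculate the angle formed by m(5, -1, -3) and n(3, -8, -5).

m·n = 5·3 + (-1)·(-8) + (-3)·(-5) = 15 + 8 + 15 = 38
|m| = √(5² + (-1)² + (-3)²) = √35 ≈ 5.916
|n| = √(3² + (-8)² + (-5)²) = √98 ≈ 9.899
cos θ = (m·n)/(|m||n|) = 38/(5.916·9.899) ≈ 0.6488
θ = arccos(0.6488) ≈ 49.55°

49.55°


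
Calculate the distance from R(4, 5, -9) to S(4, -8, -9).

d = √[(x₂-x₁)² + (y₂-y₁)² + (z₂-z₁)²]
  = √[0² + (-13)² + 0²]
  = √[0 + 169 + 0]
  = √169
  ≈ 13

13


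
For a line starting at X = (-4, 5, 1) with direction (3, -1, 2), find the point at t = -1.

P(t) = X + t·d
  = (-4 + 3·(-1), 5 + (-1)·(-1), 1 + 2·(-1))
  = (-4 - 3, 5 + 1, 1 - 2)
  = (-7, 6, -1)

(-7, 6, -1)


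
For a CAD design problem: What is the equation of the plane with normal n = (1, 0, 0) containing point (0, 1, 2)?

The plane through P with normal n = (a, b, c) satisfies n·(r - P) = 0,
i.e. ax + by + cz = a·x₀ + b·y₀ + c·z₀.
d = 1·0 + 0·1 + 0·2
  = 0 + 0 + 0
  = 0
Equation: x = 0

x = 0


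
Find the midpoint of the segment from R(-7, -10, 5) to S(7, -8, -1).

M = ((x₁+x₂)/2, (y₁+y₂)/2, (z₁+z₂)/2)
  = ((-7 + 7)/2, (-10 - 8)/2, (5 - 1)/2)
  = (0/2, -18/2, 4/2)
  = (0, -9, 2)

(0, -9, 2)


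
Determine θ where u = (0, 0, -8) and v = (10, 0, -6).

u·v = 0·10 + 0·0 + (-8)·(-6) = 0 + 0 + 48 = 48
|u| = √(0² + 0² + (-8)²) = √64 ≈ 8
|v| = √(10² + 0² + (-6)²) = √136 ≈ 11.66
cos θ = (u·v)/(|u||v|) = 48/(8·11.66) ≈ 0.5145
θ = arccos(0.5145) ≈ 59.04°

59.04°


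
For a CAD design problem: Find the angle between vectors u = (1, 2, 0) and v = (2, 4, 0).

u·v = 1·2 + 2·4 + 0·0 = 2 + 8 + 0 = 10
|u| = √(1² + 2² + 0²) = √5 ≈ 2.236
|v| = √(2² + 4² + 0²) = √20 ≈ 4.472
cos θ = (u·v)/(|u||v|) = 10/(2.236·4.472) ≈ 1
θ = arccos(1) ≈ 0°

0°


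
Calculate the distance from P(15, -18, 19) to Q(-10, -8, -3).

d = √[(x₂-x₁)² + (y₂-y₁)² + (z₂-z₁)²]
  = √[(-25)² + 10² + (-22)²]
  = √[625 + 100 + 484]
  = √1209
  ≈ 34.77

34.77


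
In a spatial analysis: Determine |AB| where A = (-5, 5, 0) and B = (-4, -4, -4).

d = √[(x₂-x₁)² + (y₂-y₁)² + (z₂-z₁)²]
  = √[1² + (-9)² + (-4)²]
  = √[1 + 81 + 16]
  = √98
  ≈ 9.899

9.899


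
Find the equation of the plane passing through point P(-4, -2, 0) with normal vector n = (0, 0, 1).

The plane through P with normal n = (a, b, c) satisfies n·(r - P) = 0,
i.e. ax + by + cz = a·x₀ + b·y₀ + c·z₀.
d = 0·(-4) + 0·(-2) + 1·0
  = 0 + 0 + 0
  = 0
Equation: z = 0

z = 0


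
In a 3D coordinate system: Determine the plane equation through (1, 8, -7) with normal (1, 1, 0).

The plane through P with normal n = (a, b, c) satisfies n·(r - P) = 0,
i.e. ax + by + cz = a·x₀ + b·y₀ + c·z₀.
d = 1·1 + 1·8 + 0·(-7)
  = 1 + 8 + 0
  = 9
Equation: x + y = 9

x + y = 9


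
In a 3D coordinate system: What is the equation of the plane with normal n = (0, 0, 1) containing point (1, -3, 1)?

The plane through P with normal n = (a, b, c) satisfies n·(r - P) = 0,
i.e. ax + by + cz = a·x₀ + b·y₀ + c·z₀.
d = 0·1 + 0·(-3) + 1·1
  = 0 + 0 + 1
  = 1
Equation: z = 1

z = 1


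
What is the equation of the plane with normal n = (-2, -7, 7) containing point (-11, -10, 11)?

The plane through P with normal n = (a, b, c) satisfies n·(r - P) = 0,
i.e. ax + by + cz = a·x₀ + b·y₀ + c·z₀.
d = (-2)·(-11) + (-7)·(-10) + 7·11
  = 22 + 70 + 77
  = 169
Equation: -2x - 7y + 7z = 169

-2x - 7y + 7z = 169


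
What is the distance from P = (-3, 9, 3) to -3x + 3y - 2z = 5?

distance = |a·x₀ + b·y₀ + c·z₀ - d| / √(a² + b² + c²)
  = |(-3)·(-3) + 3·9 + (-2)·3 - 5| / √((-3)² + 3² + (-2)²)
  = |9 + 27 - 6 - 5| / √(9 + 9 + 4)
  = |25| / √22
  = 25 / 4.69
  ≈ 5.33

5.33


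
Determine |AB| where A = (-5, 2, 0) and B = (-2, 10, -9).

d = √[(x₂-x₁)² + (y₂-y₁)² + (z₂-z₁)²]
  = √[3² + 8² + (-9)²]
  = √[9 + 64 + 81]
  = √154
  ≈ 12.41

12.41


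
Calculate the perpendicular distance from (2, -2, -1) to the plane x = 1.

distance = |a·x₀ + b·y₀ + c·z₀ - d| / √(a² + b² + c²)
  = |1·2 + 0·(-2) + 0·(-1) - 1| / √(1² + 0² + 0²)
  = |2 + 0 + 0 - 1| / √(1 + 0 + 0)
  = |1| / √1
  = 1 / 1
  ≈ 1

1


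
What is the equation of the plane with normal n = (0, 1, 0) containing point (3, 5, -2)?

The plane through P with normal n = (a, b, c) satisfies n·(r - P) = 0,
i.e. ax + by + cz = a·x₀ + b·y₀ + c·z₀.
d = 0·3 + 1·5 + 0·(-2)
  = 0 + 5 + 0
  = 5
Equation: y = 5

y = 5


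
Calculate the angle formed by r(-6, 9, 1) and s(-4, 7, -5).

r·s = (-6)·(-4) + 9·7 + 1·(-5) = 24 + 63 - 5 = 82
|r| = √((-6)² + 9² + 1²) = √118 ≈ 10.86
|s| = √((-4)² + 7² + (-5)²) = √90 ≈ 9.487
cos θ = (r·s)/(|r||s|) = 82/(10.86·9.487) ≈ 0.7957
θ = arccos(0.7957) ≈ 37.28°

37.28°


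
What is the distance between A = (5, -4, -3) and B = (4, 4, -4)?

d = √[(x₂-x₁)² + (y₂-y₁)² + (z₂-z₁)²]
  = √[(-1)² + 8² + (-1)²]
  = √[1 + 64 + 1]
  = √66
  ≈ 8.124

8.124


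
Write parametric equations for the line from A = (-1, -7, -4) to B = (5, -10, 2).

Direction vector d = B - A = (5 + 1, -10 + 7, 2 + 4) = (6, -3, 6)
Parametric form r = A + t·d:
x = -1 + 6t, y = -7 - 3t, z = -4 + 6t

x = -1 + 6t, y = -7 - 3t, z = -4 + 6t


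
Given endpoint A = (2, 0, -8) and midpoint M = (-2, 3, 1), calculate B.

B = 2M - A
  = (2·(-2) - 2, 2·3 - 0, 2·1 - (-8))
  = (-4 - 2, 6 + 0, 2 + 8)
  = (-6, 6, 10)

(-6, 6, 10)


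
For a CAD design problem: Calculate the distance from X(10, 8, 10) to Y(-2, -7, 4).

d = √[(x₂-x₁)² + (y₂-y₁)² + (z₂-z₁)²]
  = √[(-12)² + (-15)² + (-6)²]
  = √[144 + 225 + 36]
  = √405
  ≈ 20.12

20.12


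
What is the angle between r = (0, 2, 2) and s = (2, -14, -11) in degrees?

r·s = 0·2 + 2·(-14) + 2·(-11) = 0 - 28 - 22 = -50
|r| = √(0² + 2² + 2²) = √8 ≈ 2.828
|s| = √(2² + (-14)² + (-11)²) = √321 ≈ 17.92
cos θ = (r·s)/(|r||s|) = -50/(2.828·17.92) ≈ -0.9867
θ = arccos(-0.9867) ≈ 170.6°

170.6°


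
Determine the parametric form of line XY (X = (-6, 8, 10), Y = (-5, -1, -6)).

Direction vector d = Y - X = (-5 + 6, -1 - 8, -6 - 10) = (1, -9, -16)
Parametric form r = X + t·d:
x = -6 + t, y = 8 - 9t, z = 10 - 16t

x = -6 + t, y = 8 - 9t, z = 10 - 16t


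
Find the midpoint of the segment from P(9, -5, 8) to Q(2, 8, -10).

M = ((x₁+x₂)/2, (y₁+y₂)/2, (z₁+z₂)/2)
  = ((9 + 2)/2, (-5 + 8)/2, (8 - 10)/2)
  = (11/2, 3/2, -2/2)
  = (5.5, 1.5, -1)

(5.5, 1.5, -1)


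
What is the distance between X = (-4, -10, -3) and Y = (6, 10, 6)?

d = √[(x₂-x₁)² + (y₂-y₁)² + (z₂-z₁)²]
  = √[10² + 20² + 9²]
  = √[100 + 400 + 81]
  = √581
  ≈ 24.1

24.1


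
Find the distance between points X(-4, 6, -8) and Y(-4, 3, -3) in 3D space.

d = √[(x₂-x₁)² + (y₂-y₁)² + (z₂-z₁)²]
  = √[0² + (-3)² + 5²]
  = √[0 + 9 + 25]
  = √34
  ≈ 5.831

5.831


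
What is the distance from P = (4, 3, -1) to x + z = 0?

distance = |a·x₀ + b·y₀ + c·z₀ - d| / √(a² + b² + c²)
  = |1·4 + 0·3 + 1·(-1) - 0| / √(1² + 0² + 1²)
  = |4 + 0 - 1 + 0| / √(1 + 0 + 1)
  = |3| / √2
  = 3 / 1.414
  ≈ 2.121

2.121
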